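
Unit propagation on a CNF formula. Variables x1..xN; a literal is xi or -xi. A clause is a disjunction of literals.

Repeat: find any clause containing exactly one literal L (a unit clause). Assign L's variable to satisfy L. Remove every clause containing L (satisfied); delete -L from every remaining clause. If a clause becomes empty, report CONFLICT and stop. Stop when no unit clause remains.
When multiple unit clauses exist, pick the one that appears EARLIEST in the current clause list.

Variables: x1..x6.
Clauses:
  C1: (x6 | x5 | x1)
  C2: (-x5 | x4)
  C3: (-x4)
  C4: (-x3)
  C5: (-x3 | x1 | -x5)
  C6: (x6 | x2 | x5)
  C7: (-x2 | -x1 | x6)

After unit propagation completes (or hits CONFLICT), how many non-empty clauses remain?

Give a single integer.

unit clause [-4] forces x4=F; simplify:
  drop 4 from [-5, 4] -> [-5]
  satisfied 1 clause(s); 6 remain; assigned so far: [4]
unit clause [-5] forces x5=F; simplify:
  drop 5 from [6, 5, 1] -> [6, 1]
  drop 5 from [6, 2, 5] -> [6, 2]
  satisfied 2 clause(s); 4 remain; assigned so far: [4, 5]
unit clause [-3] forces x3=F; simplify:
  satisfied 1 clause(s); 3 remain; assigned so far: [3, 4, 5]

Answer: 3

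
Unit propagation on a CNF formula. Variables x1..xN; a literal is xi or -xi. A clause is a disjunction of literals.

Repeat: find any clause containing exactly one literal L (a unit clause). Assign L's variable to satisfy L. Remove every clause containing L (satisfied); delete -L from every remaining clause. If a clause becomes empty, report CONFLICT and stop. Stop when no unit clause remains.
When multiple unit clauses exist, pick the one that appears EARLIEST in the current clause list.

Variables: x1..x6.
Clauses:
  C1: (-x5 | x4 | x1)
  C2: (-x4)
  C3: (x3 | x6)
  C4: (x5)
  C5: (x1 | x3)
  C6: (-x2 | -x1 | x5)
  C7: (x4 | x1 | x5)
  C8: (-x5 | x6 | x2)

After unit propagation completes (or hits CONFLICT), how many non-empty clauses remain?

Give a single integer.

Answer: 2

Derivation:
unit clause [-4] forces x4=F; simplify:
  drop 4 from [-5, 4, 1] -> [-5, 1]
  drop 4 from [4, 1, 5] -> [1, 5]
  satisfied 1 clause(s); 7 remain; assigned so far: [4]
unit clause [5] forces x5=T; simplify:
  drop -5 from [-5, 1] -> [1]
  drop -5 from [-5, 6, 2] -> [6, 2]
  satisfied 3 clause(s); 4 remain; assigned so far: [4, 5]
unit clause [1] forces x1=T; simplify:
  satisfied 2 clause(s); 2 remain; assigned so far: [1, 4, 5]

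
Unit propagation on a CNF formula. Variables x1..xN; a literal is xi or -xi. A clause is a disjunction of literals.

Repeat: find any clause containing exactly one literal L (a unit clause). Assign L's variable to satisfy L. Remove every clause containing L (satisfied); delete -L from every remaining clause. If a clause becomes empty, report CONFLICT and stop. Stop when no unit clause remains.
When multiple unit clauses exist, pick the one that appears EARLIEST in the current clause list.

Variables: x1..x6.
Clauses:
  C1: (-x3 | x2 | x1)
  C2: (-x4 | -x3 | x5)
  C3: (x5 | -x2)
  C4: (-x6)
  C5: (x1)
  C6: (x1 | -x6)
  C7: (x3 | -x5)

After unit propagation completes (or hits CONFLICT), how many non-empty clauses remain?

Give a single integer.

unit clause [-6] forces x6=F; simplify:
  satisfied 2 clause(s); 5 remain; assigned so far: [6]
unit clause [1] forces x1=T; simplify:
  satisfied 2 clause(s); 3 remain; assigned so far: [1, 6]

Answer: 3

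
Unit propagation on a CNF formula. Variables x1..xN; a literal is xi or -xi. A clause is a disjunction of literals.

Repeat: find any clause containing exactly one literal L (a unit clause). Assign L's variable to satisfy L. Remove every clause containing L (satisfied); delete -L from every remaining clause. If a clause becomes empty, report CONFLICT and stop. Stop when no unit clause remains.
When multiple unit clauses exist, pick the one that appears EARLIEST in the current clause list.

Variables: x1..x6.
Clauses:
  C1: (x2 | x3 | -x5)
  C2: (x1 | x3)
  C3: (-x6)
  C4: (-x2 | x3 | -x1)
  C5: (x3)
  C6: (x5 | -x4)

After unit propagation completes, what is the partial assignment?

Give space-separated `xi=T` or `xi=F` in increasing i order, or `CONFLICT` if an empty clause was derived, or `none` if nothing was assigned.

Answer: x3=T x6=F

Derivation:
unit clause [-6] forces x6=F; simplify:
  satisfied 1 clause(s); 5 remain; assigned so far: [6]
unit clause [3] forces x3=T; simplify:
  satisfied 4 clause(s); 1 remain; assigned so far: [3, 6]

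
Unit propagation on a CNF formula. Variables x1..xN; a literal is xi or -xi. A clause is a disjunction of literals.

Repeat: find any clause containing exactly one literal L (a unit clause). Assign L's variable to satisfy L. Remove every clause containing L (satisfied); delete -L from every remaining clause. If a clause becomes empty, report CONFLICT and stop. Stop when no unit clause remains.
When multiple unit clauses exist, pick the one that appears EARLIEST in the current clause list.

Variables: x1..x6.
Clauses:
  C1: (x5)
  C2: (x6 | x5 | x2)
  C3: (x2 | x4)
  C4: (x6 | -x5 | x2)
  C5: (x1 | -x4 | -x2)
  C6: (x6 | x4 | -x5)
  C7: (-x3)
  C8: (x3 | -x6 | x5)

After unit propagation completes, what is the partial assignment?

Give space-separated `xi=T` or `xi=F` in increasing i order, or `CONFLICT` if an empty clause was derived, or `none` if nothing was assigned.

unit clause [5] forces x5=T; simplify:
  drop -5 from [6, -5, 2] -> [6, 2]
  drop -5 from [6, 4, -5] -> [6, 4]
  satisfied 3 clause(s); 5 remain; assigned so far: [5]
unit clause [-3] forces x3=F; simplify:
  satisfied 1 clause(s); 4 remain; assigned so far: [3, 5]

Answer: x3=F x5=T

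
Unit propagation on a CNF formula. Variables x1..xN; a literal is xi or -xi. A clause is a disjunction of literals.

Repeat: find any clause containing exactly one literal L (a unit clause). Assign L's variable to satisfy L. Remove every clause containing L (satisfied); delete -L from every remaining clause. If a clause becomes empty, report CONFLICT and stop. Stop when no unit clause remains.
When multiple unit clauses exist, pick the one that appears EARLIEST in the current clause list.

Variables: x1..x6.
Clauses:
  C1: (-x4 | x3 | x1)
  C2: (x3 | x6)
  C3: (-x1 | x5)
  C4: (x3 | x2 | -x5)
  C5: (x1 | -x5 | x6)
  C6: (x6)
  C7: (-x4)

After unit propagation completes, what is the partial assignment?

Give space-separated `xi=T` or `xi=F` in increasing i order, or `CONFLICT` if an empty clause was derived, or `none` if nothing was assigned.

unit clause [6] forces x6=T; simplify:
  satisfied 3 clause(s); 4 remain; assigned so far: [6]
unit clause [-4] forces x4=F; simplify:
  satisfied 2 clause(s); 2 remain; assigned so far: [4, 6]

Answer: x4=F x6=T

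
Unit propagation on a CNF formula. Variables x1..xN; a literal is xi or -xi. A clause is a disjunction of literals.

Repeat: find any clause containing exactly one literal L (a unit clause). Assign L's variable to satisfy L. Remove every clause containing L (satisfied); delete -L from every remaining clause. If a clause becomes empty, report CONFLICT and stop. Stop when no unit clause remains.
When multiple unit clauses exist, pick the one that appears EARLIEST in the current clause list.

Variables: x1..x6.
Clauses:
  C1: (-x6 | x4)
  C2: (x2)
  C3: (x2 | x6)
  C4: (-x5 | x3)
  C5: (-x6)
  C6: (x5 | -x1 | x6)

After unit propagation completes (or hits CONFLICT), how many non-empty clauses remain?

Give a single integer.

unit clause [2] forces x2=T; simplify:
  satisfied 2 clause(s); 4 remain; assigned so far: [2]
unit clause [-6] forces x6=F; simplify:
  drop 6 from [5, -1, 6] -> [5, -1]
  satisfied 2 clause(s); 2 remain; assigned so far: [2, 6]

Answer: 2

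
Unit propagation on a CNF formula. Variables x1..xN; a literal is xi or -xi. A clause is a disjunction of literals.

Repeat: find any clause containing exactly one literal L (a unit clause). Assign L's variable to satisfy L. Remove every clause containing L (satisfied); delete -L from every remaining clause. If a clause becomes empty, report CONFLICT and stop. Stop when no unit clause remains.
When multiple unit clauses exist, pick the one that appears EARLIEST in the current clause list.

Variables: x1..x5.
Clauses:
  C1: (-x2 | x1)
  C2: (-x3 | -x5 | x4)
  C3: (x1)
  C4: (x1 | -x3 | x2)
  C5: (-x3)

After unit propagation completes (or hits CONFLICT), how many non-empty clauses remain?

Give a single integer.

unit clause [1] forces x1=T; simplify:
  satisfied 3 clause(s); 2 remain; assigned so far: [1]
unit clause [-3] forces x3=F; simplify:
  satisfied 2 clause(s); 0 remain; assigned so far: [1, 3]

Answer: 0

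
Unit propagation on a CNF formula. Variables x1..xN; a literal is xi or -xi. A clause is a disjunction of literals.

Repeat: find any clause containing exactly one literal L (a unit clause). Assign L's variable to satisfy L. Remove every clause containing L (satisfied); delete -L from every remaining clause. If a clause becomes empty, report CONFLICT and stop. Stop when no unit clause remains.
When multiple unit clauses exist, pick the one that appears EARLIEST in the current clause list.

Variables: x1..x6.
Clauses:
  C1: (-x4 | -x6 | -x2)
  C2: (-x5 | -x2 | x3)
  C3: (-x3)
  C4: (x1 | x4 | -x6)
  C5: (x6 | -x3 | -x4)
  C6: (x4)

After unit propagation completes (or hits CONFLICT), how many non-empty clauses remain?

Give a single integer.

unit clause [-3] forces x3=F; simplify:
  drop 3 from [-5, -2, 3] -> [-5, -2]
  satisfied 2 clause(s); 4 remain; assigned so far: [3]
unit clause [4] forces x4=T; simplify:
  drop -4 from [-4, -6, -2] -> [-6, -2]
  satisfied 2 clause(s); 2 remain; assigned so far: [3, 4]

Answer: 2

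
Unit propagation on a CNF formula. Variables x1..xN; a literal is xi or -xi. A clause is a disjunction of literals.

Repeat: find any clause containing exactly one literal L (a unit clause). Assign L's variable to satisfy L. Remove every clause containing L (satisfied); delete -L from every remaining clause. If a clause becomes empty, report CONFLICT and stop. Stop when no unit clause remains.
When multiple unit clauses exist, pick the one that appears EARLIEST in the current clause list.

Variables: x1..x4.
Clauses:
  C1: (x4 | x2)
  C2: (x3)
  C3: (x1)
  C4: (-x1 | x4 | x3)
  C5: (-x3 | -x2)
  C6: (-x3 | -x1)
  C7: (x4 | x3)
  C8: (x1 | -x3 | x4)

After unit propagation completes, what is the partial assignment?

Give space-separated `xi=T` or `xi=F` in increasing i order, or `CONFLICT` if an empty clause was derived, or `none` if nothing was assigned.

Answer: CONFLICT

Derivation:
unit clause [3] forces x3=T; simplify:
  drop -3 from [-3, -2] -> [-2]
  drop -3 from [-3, -1] -> [-1]
  drop -3 from [1, -3, 4] -> [1, 4]
  satisfied 3 clause(s); 5 remain; assigned so far: [3]
unit clause [1] forces x1=T; simplify:
  drop -1 from [-1] -> [] (empty!)
  satisfied 2 clause(s); 3 remain; assigned so far: [1, 3]
CONFLICT (empty clause)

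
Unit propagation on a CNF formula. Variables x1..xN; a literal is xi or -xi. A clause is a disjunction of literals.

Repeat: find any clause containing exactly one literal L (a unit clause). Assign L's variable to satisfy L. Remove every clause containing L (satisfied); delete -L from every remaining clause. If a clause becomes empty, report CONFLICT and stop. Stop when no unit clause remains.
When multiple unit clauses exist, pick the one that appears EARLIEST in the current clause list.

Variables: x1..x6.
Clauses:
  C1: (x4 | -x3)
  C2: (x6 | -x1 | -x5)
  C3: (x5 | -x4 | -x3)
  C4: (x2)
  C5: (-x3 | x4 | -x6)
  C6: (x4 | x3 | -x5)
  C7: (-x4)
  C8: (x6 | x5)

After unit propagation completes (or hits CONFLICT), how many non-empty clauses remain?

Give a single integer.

Answer: 0

Derivation:
unit clause [2] forces x2=T; simplify:
  satisfied 1 clause(s); 7 remain; assigned so far: [2]
unit clause [-4] forces x4=F; simplify:
  drop 4 from [4, -3] -> [-3]
  drop 4 from [-3, 4, -6] -> [-3, -6]
  drop 4 from [4, 3, -5] -> [3, -5]
  satisfied 2 clause(s); 5 remain; assigned so far: [2, 4]
unit clause [-3] forces x3=F; simplify:
  drop 3 from [3, -5] -> [-5]
  satisfied 2 clause(s); 3 remain; assigned so far: [2, 3, 4]
unit clause [-5] forces x5=F; simplify:
  drop 5 from [6, 5] -> [6]
  satisfied 2 clause(s); 1 remain; assigned so far: [2, 3, 4, 5]
unit clause [6] forces x6=T; simplify:
  satisfied 1 clause(s); 0 remain; assigned so far: [2, 3, 4, 5, 6]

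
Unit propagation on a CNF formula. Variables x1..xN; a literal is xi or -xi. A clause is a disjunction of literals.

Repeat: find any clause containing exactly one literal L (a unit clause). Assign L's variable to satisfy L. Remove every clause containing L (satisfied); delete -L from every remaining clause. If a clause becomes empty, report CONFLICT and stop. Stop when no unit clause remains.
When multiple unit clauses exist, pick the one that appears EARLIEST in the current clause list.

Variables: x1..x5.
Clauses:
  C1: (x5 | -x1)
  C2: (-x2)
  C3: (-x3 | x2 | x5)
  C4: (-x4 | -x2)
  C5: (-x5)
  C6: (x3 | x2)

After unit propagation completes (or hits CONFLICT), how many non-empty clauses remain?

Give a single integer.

unit clause [-2] forces x2=F; simplify:
  drop 2 from [-3, 2, 5] -> [-3, 5]
  drop 2 from [3, 2] -> [3]
  satisfied 2 clause(s); 4 remain; assigned so far: [2]
unit clause [-5] forces x5=F; simplify:
  drop 5 from [5, -1] -> [-1]
  drop 5 from [-3, 5] -> [-3]
  satisfied 1 clause(s); 3 remain; assigned so far: [2, 5]
unit clause [-1] forces x1=F; simplify:
  satisfied 1 clause(s); 2 remain; assigned so far: [1, 2, 5]
unit clause [-3] forces x3=F; simplify:
  drop 3 from [3] -> [] (empty!)
  satisfied 1 clause(s); 1 remain; assigned so far: [1, 2, 3, 5]
CONFLICT (empty clause)

Answer: 0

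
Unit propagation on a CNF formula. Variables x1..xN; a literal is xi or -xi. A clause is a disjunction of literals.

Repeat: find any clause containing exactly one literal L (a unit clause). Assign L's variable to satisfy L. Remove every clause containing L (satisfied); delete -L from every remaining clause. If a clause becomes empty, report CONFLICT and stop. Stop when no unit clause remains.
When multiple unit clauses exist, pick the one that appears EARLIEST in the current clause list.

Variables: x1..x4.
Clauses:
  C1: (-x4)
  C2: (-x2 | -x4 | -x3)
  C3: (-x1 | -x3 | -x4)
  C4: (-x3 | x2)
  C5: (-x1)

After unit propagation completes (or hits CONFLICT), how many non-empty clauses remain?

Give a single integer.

unit clause [-4] forces x4=F; simplify:
  satisfied 3 clause(s); 2 remain; assigned so far: [4]
unit clause [-1] forces x1=F; simplify:
  satisfied 1 clause(s); 1 remain; assigned so far: [1, 4]

Answer: 1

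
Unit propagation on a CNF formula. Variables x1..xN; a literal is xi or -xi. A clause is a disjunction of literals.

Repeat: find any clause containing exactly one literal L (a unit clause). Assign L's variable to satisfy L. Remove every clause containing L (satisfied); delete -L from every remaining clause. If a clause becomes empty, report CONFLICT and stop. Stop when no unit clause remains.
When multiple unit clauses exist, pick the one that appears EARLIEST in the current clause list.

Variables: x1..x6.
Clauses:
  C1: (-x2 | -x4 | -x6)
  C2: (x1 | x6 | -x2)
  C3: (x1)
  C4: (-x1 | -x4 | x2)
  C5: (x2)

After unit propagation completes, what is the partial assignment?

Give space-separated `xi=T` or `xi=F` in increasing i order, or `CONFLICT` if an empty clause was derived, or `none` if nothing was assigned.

unit clause [1] forces x1=T; simplify:
  drop -1 from [-1, -4, 2] -> [-4, 2]
  satisfied 2 clause(s); 3 remain; assigned so far: [1]
unit clause [2] forces x2=T; simplify:
  drop -2 from [-2, -4, -6] -> [-4, -6]
  satisfied 2 clause(s); 1 remain; assigned so far: [1, 2]

Answer: x1=T x2=T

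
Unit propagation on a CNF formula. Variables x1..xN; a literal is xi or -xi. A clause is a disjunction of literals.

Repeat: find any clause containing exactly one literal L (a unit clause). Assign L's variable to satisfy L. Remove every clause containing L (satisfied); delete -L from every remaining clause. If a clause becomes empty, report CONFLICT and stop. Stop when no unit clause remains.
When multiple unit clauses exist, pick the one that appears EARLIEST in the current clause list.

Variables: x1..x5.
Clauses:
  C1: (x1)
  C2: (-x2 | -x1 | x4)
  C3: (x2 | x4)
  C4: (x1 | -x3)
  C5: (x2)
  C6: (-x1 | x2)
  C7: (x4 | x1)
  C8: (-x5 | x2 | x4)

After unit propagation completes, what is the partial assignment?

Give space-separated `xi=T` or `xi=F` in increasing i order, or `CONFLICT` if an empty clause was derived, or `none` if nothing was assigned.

unit clause [1] forces x1=T; simplify:
  drop -1 from [-2, -1, 4] -> [-2, 4]
  drop -1 from [-1, 2] -> [2]
  satisfied 3 clause(s); 5 remain; assigned so far: [1]
unit clause [2] forces x2=T; simplify:
  drop -2 from [-2, 4] -> [4]
  satisfied 4 clause(s); 1 remain; assigned so far: [1, 2]
unit clause [4] forces x4=T; simplify:
  satisfied 1 clause(s); 0 remain; assigned so far: [1, 2, 4]

Answer: x1=T x2=T x4=T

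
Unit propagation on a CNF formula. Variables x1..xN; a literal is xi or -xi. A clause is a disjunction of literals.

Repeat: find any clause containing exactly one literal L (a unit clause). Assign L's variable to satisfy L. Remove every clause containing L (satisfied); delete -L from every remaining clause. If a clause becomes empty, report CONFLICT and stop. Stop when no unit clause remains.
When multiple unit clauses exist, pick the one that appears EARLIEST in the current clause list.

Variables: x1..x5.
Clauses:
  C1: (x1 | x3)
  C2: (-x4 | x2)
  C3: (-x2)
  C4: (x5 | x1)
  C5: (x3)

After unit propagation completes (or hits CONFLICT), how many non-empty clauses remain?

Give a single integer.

Answer: 1

Derivation:
unit clause [-2] forces x2=F; simplify:
  drop 2 from [-4, 2] -> [-4]
  satisfied 1 clause(s); 4 remain; assigned so far: [2]
unit clause [-4] forces x4=F; simplify:
  satisfied 1 clause(s); 3 remain; assigned so far: [2, 4]
unit clause [3] forces x3=T; simplify:
  satisfied 2 clause(s); 1 remain; assigned so far: [2, 3, 4]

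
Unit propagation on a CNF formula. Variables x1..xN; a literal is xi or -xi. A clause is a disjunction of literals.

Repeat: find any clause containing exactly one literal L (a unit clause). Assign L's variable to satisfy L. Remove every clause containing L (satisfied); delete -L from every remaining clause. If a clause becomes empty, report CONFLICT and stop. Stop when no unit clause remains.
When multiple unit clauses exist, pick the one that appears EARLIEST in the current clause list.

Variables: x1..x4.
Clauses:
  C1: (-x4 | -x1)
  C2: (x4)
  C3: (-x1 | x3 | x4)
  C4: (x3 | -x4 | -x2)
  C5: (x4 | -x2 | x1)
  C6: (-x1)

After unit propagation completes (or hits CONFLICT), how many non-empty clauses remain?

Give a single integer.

Answer: 1

Derivation:
unit clause [4] forces x4=T; simplify:
  drop -4 from [-4, -1] -> [-1]
  drop -4 from [3, -4, -2] -> [3, -2]
  satisfied 3 clause(s); 3 remain; assigned so far: [4]
unit clause [-1] forces x1=F; simplify:
  satisfied 2 clause(s); 1 remain; assigned so far: [1, 4]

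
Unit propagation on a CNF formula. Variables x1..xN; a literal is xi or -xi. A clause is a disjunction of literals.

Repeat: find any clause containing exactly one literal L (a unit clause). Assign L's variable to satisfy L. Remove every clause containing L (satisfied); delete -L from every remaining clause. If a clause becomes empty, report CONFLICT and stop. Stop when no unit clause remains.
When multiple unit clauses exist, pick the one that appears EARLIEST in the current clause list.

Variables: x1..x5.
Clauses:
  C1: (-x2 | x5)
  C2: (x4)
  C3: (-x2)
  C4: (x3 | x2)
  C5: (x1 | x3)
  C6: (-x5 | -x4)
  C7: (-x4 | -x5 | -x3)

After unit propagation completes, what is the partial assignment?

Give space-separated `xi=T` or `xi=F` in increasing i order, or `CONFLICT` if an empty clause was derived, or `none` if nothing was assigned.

unit clause [4] forces x4=T; simplify:
  drop -4 from [-5, -4] -> [-5]
  drop -4 from [-4, -5, -3] -> [-5, -3]
  satisfied 1 clause(s); 6 remain; assigned so far: [4]
unit clause [-2] forces x2=F; simplify:
  drop 2 from [3, 2] -> [3]
  satisfied 2 clause(s); 4 remain; assigned so far: [2, 4]
unit clause [3] forces x3=T; simplify:
  drop -3 from [-5, -3] -> [-5]
  satisfied 2 clause(s); 2 remain; assigned so far: [2, 3, 4]
unit clause [-5] forces x5=F; simplify:
  satisfied 2 clause(s); 0 remain; assigned so far: [2, 3, 4, 5]

Answer: x2=F x3=T x4=T x5=F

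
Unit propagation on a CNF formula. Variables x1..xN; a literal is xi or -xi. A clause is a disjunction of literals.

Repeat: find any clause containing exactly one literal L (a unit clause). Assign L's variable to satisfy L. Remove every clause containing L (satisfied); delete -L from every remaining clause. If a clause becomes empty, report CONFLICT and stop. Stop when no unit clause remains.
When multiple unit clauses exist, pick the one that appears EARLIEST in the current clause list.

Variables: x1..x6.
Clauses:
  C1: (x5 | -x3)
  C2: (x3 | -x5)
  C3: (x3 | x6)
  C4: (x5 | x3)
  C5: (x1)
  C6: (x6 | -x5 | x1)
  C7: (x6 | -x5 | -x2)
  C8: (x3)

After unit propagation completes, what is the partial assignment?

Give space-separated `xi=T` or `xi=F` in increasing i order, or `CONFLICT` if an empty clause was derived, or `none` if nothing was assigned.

unit clause [1] forces x1=T; simplify:
  satisfied 2 clause(s); 6 remain; assigned so far: [1]
unit clause [3] forces x3=T; simplify:
  drop -3 from [5, -3] -> [5]
  satisfied 4 clause(s); 2 remain; assigned so far: [1, 3]
unit clause [5] forces x5=T; simplify:
  drop -5 from [6, -5, -2] -> [6, -2]
  satisfied 1 clause(s); 1 remain; assigned so far: [1, 3, 5]

Answer: x1=T x3=T x5=T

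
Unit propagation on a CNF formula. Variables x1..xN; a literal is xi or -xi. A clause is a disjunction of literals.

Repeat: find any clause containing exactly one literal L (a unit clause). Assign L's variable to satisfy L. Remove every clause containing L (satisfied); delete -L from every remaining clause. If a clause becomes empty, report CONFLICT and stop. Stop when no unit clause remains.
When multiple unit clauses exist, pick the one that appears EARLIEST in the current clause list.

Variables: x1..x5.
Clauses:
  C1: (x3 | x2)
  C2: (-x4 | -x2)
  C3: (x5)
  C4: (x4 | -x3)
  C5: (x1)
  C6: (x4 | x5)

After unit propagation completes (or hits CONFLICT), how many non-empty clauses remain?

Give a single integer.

Answer: 3

Derivation:
unit clause [5] forces x5=T; simplify:
  satisfied 2 clause(s); 4 remain; assigned so far: [5]
unit clause [1] forces x1=T; simplify:
  satisfied 1 clause(s); 3 remain; assigned so far: [1, 5]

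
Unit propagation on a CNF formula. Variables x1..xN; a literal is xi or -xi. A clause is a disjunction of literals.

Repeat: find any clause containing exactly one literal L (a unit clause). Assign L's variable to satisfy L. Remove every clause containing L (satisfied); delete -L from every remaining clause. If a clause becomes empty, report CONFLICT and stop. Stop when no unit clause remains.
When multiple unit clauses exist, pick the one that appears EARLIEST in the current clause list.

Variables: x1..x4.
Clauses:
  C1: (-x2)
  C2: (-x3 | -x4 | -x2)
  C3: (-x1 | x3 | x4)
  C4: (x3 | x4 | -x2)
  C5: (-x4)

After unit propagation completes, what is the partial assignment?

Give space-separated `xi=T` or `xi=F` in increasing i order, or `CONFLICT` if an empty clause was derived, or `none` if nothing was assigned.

unit clause [-2] forces x2=F; simplify:
  satisfied 3 clause(s); 2 remain; assigned so far: [2]
unit clause [-4] forces x4=F; simplify:
  drop 4 from [-1, 3, 4] -> [-1, 3]
  satisfied 1 clause(s); 1 remain; assigned so far: [2, 4]

Answer: x2=F x4=F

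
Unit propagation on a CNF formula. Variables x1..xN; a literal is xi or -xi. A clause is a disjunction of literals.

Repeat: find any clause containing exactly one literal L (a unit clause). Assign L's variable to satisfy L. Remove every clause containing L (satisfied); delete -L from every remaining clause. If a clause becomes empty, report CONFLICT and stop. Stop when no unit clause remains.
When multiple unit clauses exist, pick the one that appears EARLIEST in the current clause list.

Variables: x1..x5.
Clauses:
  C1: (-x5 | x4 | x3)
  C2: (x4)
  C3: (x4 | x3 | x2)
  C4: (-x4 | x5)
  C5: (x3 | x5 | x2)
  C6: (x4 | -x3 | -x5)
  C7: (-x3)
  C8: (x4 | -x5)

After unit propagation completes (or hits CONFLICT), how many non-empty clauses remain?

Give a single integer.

unit clause [4] forces x4=T; simplify:
  drop -4 from [-4, 5] -> [5]
  satisfied 5 clause(s); 3 remain; assigned so far: [4]
unit clause [5] forces x5=T; simplify:
  satisfied 2 clause(s); 1 remain; assigned so far: [4, 5]
unit clause [-3] forces x3=F; simplify:
  satisfied 1 clause(s); 0 remain; assigned so far: [3, 4, 5]

Answer: 0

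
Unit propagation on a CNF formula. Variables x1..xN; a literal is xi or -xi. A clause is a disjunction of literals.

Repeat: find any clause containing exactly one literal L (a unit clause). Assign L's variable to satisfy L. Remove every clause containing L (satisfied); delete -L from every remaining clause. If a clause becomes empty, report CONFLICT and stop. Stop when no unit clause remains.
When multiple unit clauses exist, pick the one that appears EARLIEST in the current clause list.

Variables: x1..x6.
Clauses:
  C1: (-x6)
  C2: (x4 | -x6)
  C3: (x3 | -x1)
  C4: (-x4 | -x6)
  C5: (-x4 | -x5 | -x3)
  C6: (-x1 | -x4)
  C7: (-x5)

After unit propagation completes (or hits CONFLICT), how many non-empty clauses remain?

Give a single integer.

unit clause [-6] forces x6=F; simplify:
  satisfied 3 clause(s); 4 remain; assigned so far: [6]
unit clause [-5] forces x5=F; simplify:
  satisfied 2 clause(s); 2 remain; assigned so far: [5, 6]

Answer: 2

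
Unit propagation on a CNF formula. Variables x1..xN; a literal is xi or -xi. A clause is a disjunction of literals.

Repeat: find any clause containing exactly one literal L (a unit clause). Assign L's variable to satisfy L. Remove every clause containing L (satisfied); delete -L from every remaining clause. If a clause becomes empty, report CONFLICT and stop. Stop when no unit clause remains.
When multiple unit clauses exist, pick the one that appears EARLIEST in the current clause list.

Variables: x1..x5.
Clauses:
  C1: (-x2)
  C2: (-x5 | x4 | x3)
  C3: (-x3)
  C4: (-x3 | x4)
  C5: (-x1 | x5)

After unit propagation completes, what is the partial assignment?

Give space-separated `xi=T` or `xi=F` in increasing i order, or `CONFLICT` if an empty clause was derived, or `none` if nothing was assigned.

Answer: x2=F x3=F

Derivation:
unit clause [-2] forces x2=F; simplify:
  satisfied 1 clause(s); 4 remain; assigned so far: [2]
unit clause [-3] forces x3=F; simplify:
  drop 3 from [-5, 4, 3] -> [-5, 4]
  satisfied 2 clause(s); 2 remain; assigned so far: [2, 3]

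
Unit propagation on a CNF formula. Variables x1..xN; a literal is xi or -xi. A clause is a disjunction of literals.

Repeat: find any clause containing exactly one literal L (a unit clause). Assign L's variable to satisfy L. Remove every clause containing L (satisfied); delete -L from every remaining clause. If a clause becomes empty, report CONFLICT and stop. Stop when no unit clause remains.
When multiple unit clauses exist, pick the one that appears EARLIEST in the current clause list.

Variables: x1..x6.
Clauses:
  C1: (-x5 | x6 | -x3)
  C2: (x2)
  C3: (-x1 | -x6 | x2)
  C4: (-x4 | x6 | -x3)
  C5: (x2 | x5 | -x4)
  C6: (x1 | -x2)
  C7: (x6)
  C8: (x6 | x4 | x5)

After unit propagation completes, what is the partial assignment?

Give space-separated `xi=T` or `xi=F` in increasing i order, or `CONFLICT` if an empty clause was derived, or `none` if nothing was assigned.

Answer: x1=T x2=T x6=T

Derivation:
unit clause [2] forces x2=T; simplify:
  drop -2 from [1, -2] -> [1]
  satisfied 3 clause(s); 5 remain; assigned so far: [2]
unit clause [1] forces x1=T; simplify:
  satisfied 1 clause(s); 4 remain; assigned so far: [1, 2]
unit clause [6] forces x6=T; simplify:
  satisfied 4 clause(s); 0 remain; assigned so far: [1, 2, 6]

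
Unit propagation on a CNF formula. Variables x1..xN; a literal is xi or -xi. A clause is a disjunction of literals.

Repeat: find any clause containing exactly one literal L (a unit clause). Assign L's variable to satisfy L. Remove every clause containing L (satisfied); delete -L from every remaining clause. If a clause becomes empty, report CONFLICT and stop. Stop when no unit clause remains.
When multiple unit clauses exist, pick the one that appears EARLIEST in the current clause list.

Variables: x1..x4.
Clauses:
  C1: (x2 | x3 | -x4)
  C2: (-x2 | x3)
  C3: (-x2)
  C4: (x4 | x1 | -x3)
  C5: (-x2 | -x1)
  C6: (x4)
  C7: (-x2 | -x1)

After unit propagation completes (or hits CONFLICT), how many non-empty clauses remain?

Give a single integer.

unit clause [-2] forces x2=F; simplify:
  drop 2 from [2, 3, -4] -> [3, -4]
  satisfied 4 clause(s); 3 remain; assigned so far: [2]
unit clause [4] forces x4=T; simplify:
  drop -4 from [3, -4] -> [3]
  satisfied 2 clause(s); 1 remain; assigned so far: [2, 4]
unit clause [3] forces x3=T; simplify:
  satisfied 1 clause(s); 0 remain; assigned so far: [2, 3, 4]

Answer: 0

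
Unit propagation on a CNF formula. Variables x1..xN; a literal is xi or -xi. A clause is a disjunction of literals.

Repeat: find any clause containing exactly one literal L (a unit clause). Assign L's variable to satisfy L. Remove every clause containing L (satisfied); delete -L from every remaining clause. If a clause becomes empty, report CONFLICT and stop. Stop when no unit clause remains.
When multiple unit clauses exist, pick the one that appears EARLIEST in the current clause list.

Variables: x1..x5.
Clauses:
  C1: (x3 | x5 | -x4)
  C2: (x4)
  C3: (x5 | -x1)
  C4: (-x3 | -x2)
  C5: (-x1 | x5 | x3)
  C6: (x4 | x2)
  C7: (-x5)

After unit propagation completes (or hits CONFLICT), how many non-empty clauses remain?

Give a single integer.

unit clause [4] forces x4=T; simplify:
  drop -4 from [3, 5, -4] -> [3, 5]
  satisfied 2 clause(s); 5 remain; assigned so far: [4]
unit clause [-5] forces x5=F; simplify:
  drop 5 from [3, 5] -> [3]
  drop 5 from [5, -1] -> [-1]
  drop 5 from [-1, 5, 3] -> [-1, 3]
  satisfied 1 clause(s); 4 remain; assigned so far: [4, 5]
unit clause [3] forces x3=T; simplify:
  drop -3 from [-3, -2] -> [-2]
  satisfied 2 clause(s); 2 remain; assigned so far: [3, 4, 5]
unit clause [-1] forces x1=F; simplify:
  satisfied 1 clause(s); 1 remain; assigned so far: [1, 3, 4, 5]
unit clause [-2] forces x2=F; simplify:
  satisfied 1 clause(s); 0 remain; assigned so far: [1, 2, 3, 4, 5]

Answer: 0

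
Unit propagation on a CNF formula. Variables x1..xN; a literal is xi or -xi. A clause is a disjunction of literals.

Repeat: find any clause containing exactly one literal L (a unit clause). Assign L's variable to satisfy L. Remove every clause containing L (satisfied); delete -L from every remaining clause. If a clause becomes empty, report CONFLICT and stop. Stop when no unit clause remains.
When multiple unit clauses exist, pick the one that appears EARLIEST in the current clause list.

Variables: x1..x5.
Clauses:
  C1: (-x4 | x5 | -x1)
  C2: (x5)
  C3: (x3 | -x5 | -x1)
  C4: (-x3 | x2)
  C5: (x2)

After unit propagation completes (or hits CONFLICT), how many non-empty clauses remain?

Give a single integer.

unit clause [5] forces x5=T; simplify:
  drop -5 from [3, -5, -1] -> [3, -1]
  satisfied 2 clause(s); 3 remain; assigned so far: [5]
unit clause [2] forces x2=T; simplify:
  satisfied 2 clause(s); 1 remain; assigned so far: [2, 5]

Answer: 1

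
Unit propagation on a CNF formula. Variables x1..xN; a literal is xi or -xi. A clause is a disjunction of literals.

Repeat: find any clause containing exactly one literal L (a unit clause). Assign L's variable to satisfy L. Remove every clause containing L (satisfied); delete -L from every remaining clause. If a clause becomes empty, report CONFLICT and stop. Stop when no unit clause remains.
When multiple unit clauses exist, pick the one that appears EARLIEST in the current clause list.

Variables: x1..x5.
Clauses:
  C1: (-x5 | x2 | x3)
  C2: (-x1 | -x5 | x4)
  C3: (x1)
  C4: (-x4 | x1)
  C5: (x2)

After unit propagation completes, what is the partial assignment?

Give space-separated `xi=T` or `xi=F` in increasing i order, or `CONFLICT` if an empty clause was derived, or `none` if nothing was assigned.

unit clause [1] forces x1=T; simplify:
  drop -1 from [-1, -5, 4] -> [-5, 4]
  satisfied 2 clause(s); 3 remain; assigned so far: [1]
unit clause [2] forces x2=T; simplify:
  satisfied 2 clause(s); 1 remain; assigned so far: [1, 2]

Answer: x1=T x2=T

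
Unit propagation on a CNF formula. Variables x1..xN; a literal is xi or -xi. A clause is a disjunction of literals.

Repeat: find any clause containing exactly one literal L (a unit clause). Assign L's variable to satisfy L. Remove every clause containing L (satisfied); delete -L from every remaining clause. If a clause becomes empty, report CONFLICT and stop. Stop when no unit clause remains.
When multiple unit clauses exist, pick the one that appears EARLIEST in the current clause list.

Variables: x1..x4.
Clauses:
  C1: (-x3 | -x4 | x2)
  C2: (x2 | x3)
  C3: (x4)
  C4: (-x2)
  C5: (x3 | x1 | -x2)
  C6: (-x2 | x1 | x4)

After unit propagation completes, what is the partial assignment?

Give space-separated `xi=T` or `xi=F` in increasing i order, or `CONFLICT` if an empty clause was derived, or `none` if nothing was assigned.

unit clause [4] forces x4=T; simplify:
  drop -4 from [-3, -4, 2] -> [-3, 2]
  satisfied 2 clause(s); 4 remain; assigned so far: [4]
unit clause [-2] forces x2=F; simplify:
  drop 2 from [-3, 2] -> [-3]
  drop 2 from [2, 3] -> [3]
  satisfied 2 clause(s); 2 remain; assigned so far: [2, 4]
unit clause [-3] forces x3=F; simplify:
  drop 3 from [3] -> [] (empty!)
  satisfied 1 clause(s); 1 remain; assigned so far: [2, 3, 4]
CONFLICT (empty clause)

Answer: CONFLICT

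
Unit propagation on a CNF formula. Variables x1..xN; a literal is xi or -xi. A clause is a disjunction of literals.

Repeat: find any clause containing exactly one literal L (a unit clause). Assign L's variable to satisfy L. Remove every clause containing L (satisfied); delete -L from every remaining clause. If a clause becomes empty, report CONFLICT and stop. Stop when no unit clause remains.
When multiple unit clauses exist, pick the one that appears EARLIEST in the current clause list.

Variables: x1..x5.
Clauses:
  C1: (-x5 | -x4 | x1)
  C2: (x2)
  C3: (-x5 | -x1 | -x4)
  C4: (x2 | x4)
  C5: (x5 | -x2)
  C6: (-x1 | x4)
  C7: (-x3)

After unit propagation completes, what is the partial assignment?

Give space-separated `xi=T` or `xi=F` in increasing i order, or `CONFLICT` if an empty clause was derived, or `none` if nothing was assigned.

unit clause [2] forces x2=T; simplify:
  drop -2 from [5, -2] -> [5]
  satisfied 2 clause(s); 5 remain; assigned so far: [2]
unit clause [5] forces x5=T; simplify:
  drop -5 from [-5, -4, 1] -> [-4, 1]
  drop -5 from [-5, -1, -4] -> [-1, -4]
  satisfied 1 clause(s); 4 remain; assigned so far: [2, 5]
unit clause [-3] forces x3=F; simplify:
  satisfied 1 clause(s); 3 remain; assigned so far: [2, 3, 5]

Answer: x2=T x3=F x5=T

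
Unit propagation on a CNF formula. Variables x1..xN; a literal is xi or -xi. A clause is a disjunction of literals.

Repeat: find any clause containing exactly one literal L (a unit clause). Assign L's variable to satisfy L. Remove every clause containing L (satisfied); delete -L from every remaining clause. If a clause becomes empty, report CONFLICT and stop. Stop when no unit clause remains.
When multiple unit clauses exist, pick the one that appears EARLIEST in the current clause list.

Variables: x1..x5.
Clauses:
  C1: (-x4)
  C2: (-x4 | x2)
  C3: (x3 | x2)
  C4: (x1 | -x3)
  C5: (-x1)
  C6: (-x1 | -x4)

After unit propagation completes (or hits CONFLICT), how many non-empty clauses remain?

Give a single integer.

unit clause [-4] forces x4=F; simplify:
  satisfied 3 clause(s); 3 remain; assigned so far: [4]
unit clause [-1] forces x1=F; simplify:
  drop 1 from [1, -3] -> [-3]
  satisfied 1 clause(s); 2 remain; assigned so far: [1, 4]
unit clause [-3] forces x3=F; simplify:
  drop 3 from [3, 2] -> [2]
  satisfied 1 clause(s); 1 remain; assigned so far: [1, 3, 4]
unit clause [2] forces x2=T; simplify:
  satisfied 1 clause(s); 0 remain; assigned so far: [1, 2, 3, 4]

Answer: 0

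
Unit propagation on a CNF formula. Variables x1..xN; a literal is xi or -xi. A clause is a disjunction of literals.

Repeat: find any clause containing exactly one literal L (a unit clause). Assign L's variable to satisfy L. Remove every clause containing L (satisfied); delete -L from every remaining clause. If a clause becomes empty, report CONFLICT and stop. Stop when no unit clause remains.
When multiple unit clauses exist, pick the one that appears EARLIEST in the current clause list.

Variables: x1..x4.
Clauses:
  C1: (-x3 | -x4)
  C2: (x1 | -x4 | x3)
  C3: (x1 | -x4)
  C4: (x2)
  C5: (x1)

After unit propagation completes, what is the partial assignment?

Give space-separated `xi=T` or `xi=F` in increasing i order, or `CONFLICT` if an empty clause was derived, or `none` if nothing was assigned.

unit clause [2] forces x2=T; simplify:
  satisfied 1 clause(s); 4 remain; assigned so far: [2]
unit clause [1] forces x1=T; simplify:
  satisfied 3 clause(s); 1 remain; assigned so far: [1, 2]

Answer: x1=T x2=T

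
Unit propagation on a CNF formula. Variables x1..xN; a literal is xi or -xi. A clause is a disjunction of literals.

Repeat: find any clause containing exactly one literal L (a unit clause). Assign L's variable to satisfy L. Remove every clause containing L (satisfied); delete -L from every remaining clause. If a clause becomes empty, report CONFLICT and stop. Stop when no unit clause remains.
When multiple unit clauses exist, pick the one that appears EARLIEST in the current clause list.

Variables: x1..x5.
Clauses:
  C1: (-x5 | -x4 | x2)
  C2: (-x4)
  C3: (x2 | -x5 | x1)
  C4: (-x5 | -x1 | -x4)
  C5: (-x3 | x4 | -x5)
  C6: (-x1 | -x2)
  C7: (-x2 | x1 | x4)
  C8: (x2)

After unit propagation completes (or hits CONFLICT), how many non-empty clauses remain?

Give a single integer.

Answer: 1

Derivation:
unit clause [-4] forces x4=F; simplify:
  drop 4 from [-3, 4, -5] -> [-3, -5]
  drop 4 from [-2, 1, 4] -> [-2, 1]
  satisfied 3 clause(s); 5 remain; assigned so far: [4]
unit clause [2] forces x2=T; simplify:
  drop -2 from [-1, -2] -> [-1]
  drop -2 from [-2, 1] -> [1]
  satisfied 2 clause(s); 3 remain; assigned so far: [2, 4]
unit clause [-1] forces x1=F; simplify:
  drop 1 from [1] -> [] (empty!)
  satisfied 1 clause(s); 2 remain; assigned so far: [1, 2, 4]
CONFLICT (empty clause)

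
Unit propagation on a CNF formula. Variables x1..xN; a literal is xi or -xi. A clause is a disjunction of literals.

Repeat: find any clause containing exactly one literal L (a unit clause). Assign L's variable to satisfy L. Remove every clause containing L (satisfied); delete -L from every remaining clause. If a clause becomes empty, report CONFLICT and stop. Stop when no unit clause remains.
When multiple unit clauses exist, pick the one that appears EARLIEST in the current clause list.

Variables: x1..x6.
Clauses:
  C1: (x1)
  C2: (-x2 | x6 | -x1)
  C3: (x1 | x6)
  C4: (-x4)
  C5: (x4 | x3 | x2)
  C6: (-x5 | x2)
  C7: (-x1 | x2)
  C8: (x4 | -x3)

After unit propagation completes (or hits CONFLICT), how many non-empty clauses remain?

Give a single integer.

unit clause [1] forces x1=T; simplify:
  drop -1 from [-2, 6, -1] -> [-2, 6]
  drop -1 from [-1, 2] -> [2]
  satisfied 2 clause(s); 6 remain; assigned so far: [1]
unit clause [-4] forces x4=F; simplify:
  drop 4 from [4, 3, 2] -> [3, 2]
  drop 4 from [4, -3] -> [-3]
  satisfied 1 clause(s); 5 remain; assigned so far: [1, 4]
unit clause [2] forces x2=T; simplify:
  drop -2 from [-2, 6] -> [6]
  satisfied 3 clause(s); 2 remain; assigned so far: [1, 2, 4]
unit clause [6] forces x6=T; simplify:
  satisfied 1 clause(s); 1 remain; assigned so far: [1, 2, 4, 6]
unit clause [-3] forces x3=F; simplify:
  satisfied 1 clause(s); 0 remain; assigned so far: [1, 2, 3, 4, 6]

Answer: 0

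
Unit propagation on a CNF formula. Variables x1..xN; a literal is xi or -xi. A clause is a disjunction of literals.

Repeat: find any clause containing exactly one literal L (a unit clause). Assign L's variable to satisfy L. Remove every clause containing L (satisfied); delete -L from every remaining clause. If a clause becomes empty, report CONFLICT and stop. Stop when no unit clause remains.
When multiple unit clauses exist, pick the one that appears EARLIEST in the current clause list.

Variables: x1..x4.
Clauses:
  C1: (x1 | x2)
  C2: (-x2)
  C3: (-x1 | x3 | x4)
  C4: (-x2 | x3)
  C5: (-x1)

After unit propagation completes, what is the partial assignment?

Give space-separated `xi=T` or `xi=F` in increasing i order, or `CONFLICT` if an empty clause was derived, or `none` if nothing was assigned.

Answer: CONFLICT

Derivation:
unit clause [-2] forces x2=F; simplify:
  drop 2 from [1, 2] -> [1]
  satisfied 2 clause(s); 3 remain; assigned so far: [2]
unit clause [1] forces x1=T; simplify:
  drop -1 from [-1, 3, 4] -> [3, 4]
  drop -1 from [-1] -> [] (empty!)
  satisfied 1 clause(s); 2 remain; assigned so far: [1, 2]
CONFLICT (empty clause)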